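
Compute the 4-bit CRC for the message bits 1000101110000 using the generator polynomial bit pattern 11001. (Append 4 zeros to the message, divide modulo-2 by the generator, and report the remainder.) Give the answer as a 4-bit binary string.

Append 4 zeros: 10001011100000000. Divide by 11001 (XOR where the leading bit is 1):
  pos 0: 10001 XOR 11001 = 01000
  pos 1: 10000 XOR 11001 = 01001
  pos 2: 10011 XOR 11001 = 01010
  pos 3: 10101 XOR 11001 = 01100
  pos 4: 11001 XOR 11001 = 00000
Remainder (last 4 bits) = 0000. This is the CRC / FCS.

0000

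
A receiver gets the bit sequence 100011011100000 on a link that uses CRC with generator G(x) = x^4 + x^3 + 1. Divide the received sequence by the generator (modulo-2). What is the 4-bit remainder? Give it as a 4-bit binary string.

Modulo-2 division of 100011011100000 by 11001:
  pos 0: 10001 XOR 11001 = 01000
  pos 1: 10001 XOR 11001 = 01000
  pos 2: 10000 XOR 11001 = 01001
  pos 3: 10011 XOR 11001 = 01010
  pos 4: 10101 XOR 11001 = 01100
  pos 5: 11001 XOR 11001 = 00000
Remainder = 0000 (zero — the frame passes the CRC check).

0000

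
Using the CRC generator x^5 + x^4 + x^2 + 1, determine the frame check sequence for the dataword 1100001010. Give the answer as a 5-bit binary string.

11110

Append 5 zeros: 110000101000000. Divide by 110101 (XOR where the leading bit is 1):
  pos 0: 110000 XOR 110101 = 000101
  pos 3: 101101 XOR 110101 = 011000
  pos 4: 110000 XOR 110101 = 000101
  pos 7: 101000 XOR 110101 = 011101
  pos 8: 111010 XOR 110101 = 001111
Remainder (last 5 bits) = 11110. This is the CRC / FCS.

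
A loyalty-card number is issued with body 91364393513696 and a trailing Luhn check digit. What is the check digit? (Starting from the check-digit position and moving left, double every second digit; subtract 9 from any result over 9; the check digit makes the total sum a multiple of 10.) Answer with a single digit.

3

Partial digits right→left: 6 9 6 3 1 5 3 9 3 4 6 3 1 9
Double every second digit counting from the check-digit position (so the 1st, 3rd, 5th, ... of the partial from the right).
  doubled (with −9 where >9): 3 3 2 6 6 3 2 → sum 25
  kept as-is: 9 3 5 9 4 3 9 → sum 42
Total = 25 + 42 = 67.
Check digit = (10 − (67 mod 10)) mod 10 = 3.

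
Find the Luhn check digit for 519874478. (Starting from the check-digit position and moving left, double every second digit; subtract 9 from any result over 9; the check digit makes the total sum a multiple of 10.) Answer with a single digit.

Partial digits right→left: 8 7 4 4 7 8 9 1 5
Double every second digit counting from the check-digit position (so the 1st, 3rd, 5th, ... of the partial from the right).
  doubled (with −9 where >9): 7 8 5 9 1 → sum 30
  kept as-is: 7 4 8 1 → sum 20
Total = 30 + 20 = 50.
Check digit = (10 − (50 mod 10)) mod 10 = 0.

0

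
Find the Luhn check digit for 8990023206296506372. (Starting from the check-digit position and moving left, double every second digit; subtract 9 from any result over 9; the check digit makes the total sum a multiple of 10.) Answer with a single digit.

Partial digits right→left: 2 7 3 6 0 5 6 9 2 6 0 2 3 2 0 0 9 9 8
Double every second digit counting from the check-digit position (so the 1st, 3rd, 5th, ... of the partial from the right).
  doubled (with −9 where >9): 4 6 0 3 4 0 6 0 9 7 → sum 39
  kept as-is: 7 6 5 9 6 2 2 0 9 → sum 46
Total = 39 + 46 = 85.
Check digit = (10 − (85 mod 10)) mod 10 = 5.

5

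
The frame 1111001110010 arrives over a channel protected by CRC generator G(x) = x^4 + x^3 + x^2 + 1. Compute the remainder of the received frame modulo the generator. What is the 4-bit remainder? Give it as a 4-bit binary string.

0000

Modulo-2 division of 1111001110010 by 11101:
  pos 0: 11110 XOR 11101 = 00011
  pos 3: 11011 XOR 11101 = 00110
  pos 5: 11010 XOR 11101 = 00111
  pos 7: 11101 XOR 11101 = 00000
Remainder = 0000 (zero — the frame passes the CRC check).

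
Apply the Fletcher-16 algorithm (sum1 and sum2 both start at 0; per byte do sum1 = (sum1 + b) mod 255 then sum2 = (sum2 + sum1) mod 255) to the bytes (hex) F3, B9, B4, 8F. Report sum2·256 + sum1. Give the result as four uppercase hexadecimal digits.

F5F1

Running sums (mod 255):
  after byte 0 (F3): sum1=243, sum2=243
  after byte 1 (B9): sum1=173, sum2=161
  after byte 2 (B4): sum1=98, sum2=4
  after byte 3 (8F): sum1=241, sum2=245
Checksum = sum2·256 + sum1 = 245·256 + 241 = 62961 = 0xF5F1.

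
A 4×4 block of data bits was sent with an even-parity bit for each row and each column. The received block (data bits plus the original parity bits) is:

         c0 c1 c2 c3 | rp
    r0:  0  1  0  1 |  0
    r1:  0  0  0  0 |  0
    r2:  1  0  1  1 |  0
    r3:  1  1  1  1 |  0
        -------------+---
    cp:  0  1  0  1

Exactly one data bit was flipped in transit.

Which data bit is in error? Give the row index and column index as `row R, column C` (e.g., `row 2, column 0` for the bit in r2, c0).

Recompute each row's even parity and compare to rp:
  r0: data parity 0, sent rp 0 → ok
  r1: data parity 0, sent rp 0 → ok
  r2: data parity 1, sent rp 0 → mismatch
  r3: data parity 0, sent rp 0 → ok
Recompute each column's even parity and compare to cp:
  c0: data parity 0, sent cp 0 → ok
  c1: data parity 0, sent cp 1 → mismatch
  c2: data parity 0, sent cp 0 → ok
  c3: data parity 1, sent cp 1 → ok
Exactly one row (r2) and one column (c1) fail → the flipped bit is at their intersection.

row 2, column 1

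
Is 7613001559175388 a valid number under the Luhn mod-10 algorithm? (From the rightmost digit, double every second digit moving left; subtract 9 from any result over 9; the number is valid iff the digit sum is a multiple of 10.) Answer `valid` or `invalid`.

From the right, keep odd positions and double even positions (subtract 9 from any doubled value over 9):
  doubled (positions 2,4,...): 7 1 2 1 2 0 2 5 → sum 20
  kept (positions 1,3,...): 8 3 7 9 5 0 3 6 → sum 41
Total = 61.
61 mod 10 = 1, so the number is invalid.

invalid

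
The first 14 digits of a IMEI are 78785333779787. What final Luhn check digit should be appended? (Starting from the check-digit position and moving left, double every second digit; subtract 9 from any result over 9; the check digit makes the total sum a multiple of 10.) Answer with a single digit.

3

Partial digits right→left: 7 8 7 9 7 7 3 3 3 5 8 7 8 7
Double every second digit counting from the check-digit position (so the 1st, 3rd, 5th, ... of the partial from the right).
  doubled (with −9 where >9): 5 5 5 6 6 7 7 → sum 41
  kept as-is: 8 9 7 3 5 7 7 → sum 46
Total = 41 + 46 = 87.
Check digit = (10 − (87 mod 10)) mod 10 = 3.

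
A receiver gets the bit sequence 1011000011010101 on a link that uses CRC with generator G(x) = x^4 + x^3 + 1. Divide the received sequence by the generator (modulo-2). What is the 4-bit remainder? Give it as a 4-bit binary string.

0000

Modulo-2 division of 1011000011010101 by 11001:
  pos 0: 10110 XOR 11001 = 01111
  pos 1: 11110 XOR 11001 = 00111
  pos 3: 11100 XOR 11001 = 00101
  pos 5: 10111 XOR 11001 = 01110
  pos 6: 11100 XOR 11001 = 00101
  pos 8: 10110 XOR 11001 = 01111
  pos 9: 11111 XOR 11001 = 00110
  pos 11: 11001 XOR 11001 = 00000
Remainder = 0000 (zero — the frame passes the CRC check).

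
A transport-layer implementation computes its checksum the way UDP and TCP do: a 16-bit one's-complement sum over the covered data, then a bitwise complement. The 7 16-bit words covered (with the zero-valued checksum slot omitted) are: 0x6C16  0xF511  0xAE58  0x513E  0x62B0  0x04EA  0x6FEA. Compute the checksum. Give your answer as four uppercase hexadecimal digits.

C7BB

One's-complement addition (fold any carry out of bit 15 back into bit 0):
  0x6C16 + 0xF511 = 0x16127 → wrap carry → 0x6128
  0x6128 + 0xAE58 = 0x10F80 → wrap carry → 0x0F81
  0x0F81 + 0x513E = 0x060BF
  0x60BF + 0x62B0 = 0x0C36F
  0xC36F + 0x04EA = 0x0C859
  0xC859 + 0x6FEA = 0x13843 → wrap carry → 0x3844
One's-complement sum = 0x3844.
Checksum = ~0x3844 & 0xFFFF = 0xC7BB.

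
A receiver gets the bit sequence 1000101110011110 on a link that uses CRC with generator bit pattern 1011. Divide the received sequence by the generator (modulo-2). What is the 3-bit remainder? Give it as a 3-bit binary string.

Modulo-2 division of 1000101110011110 by 1011:
  pos 0: 1000 XOR 1011 = 0011
  pos 2: 1110 XOR 1011 = 0101
  pos 3: 1011 XOR 1011 = 0000
  pos 7: 1100 XOR 1011 = 0111
  pos 8: 1111 XOR 1011 = 0100
  pos 9: 1001 XOR 1011 = 0010
  pos 11: 1011 XOR 1011 = 0000
Remainder = 000 (zero — the frame passes the CRC check).

000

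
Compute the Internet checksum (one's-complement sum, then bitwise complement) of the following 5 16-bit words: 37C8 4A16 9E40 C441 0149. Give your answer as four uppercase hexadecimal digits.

1A56

One's-complement addition (fold any carry out of bit 15 back into bit 0):
  0x37C8 + 0x4A16 = 0x081DE
  0x81DE + 0x9E40 = 0x1201E → wrap carry → 0x201F
  0x201F + 0xC441 = 0x0E460
  0xE460 + 0x0149 = 0x0E5A9
One's-complement sum = 0xE5A9.
Checksum = ~0xE5A9 & 0xFFFF = 0x1A56.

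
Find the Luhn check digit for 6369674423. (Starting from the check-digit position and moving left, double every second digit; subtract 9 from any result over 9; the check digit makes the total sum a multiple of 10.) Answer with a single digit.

2

Partial digits right→left: 3 2 4 4 7 6 9 6 3 6
Double every second digit counting from the check-digit position (so the 1st, 3rd, 5th, ... of the partial from the right).
  doubled (with −9 where >9): 6 8 5 9 6 → sum 34
  kept as-is: 2 4 6 6 6 → sum 24
Total = 34 + 24 = 58.
Check digit = (10 − (58 mod 10)) mod 10 = 2.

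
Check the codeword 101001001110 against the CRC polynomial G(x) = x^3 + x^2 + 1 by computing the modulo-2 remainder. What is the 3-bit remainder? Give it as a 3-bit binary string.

Modulo-2 division of 101001001110 by 1101:
  pos 0: 1010 XOR 1101 = 0111
  pos 1: 1110 XOR 1101 = 0011
  pos 3: 1110 XOR 1101 = 0011
  pos 5: 1101 XOR 1101 = 0000
Remainder = 110 (nonzero — an error is detected).

110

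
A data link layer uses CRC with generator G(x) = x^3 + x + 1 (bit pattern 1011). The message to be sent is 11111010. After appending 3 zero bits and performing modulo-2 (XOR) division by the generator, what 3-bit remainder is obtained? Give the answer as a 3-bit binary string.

Append 3 zeros: 11111010000. Divide by 1011 (XOR where the leading bit is 1):
  pos 0: 1111 XOR 1011 = 0100
  pos 1: 1001 XOR 1011 = 0010
  pos 3: 1001 XOR 1011 = 0010
  pos 5: 1000 XOR 1011 = 0011
  pos 7: 1100 XOR 1011 = 0111
Remainder (last 3 bits) = 111. This is the CRC / FCS.

111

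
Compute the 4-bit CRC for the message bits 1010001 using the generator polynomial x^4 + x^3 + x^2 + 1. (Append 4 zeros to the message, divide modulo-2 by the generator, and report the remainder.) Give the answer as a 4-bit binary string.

0111

Append 4 zeros: 10100010000. Divide by 11101 (XOR where the leading bit is 1):
  pos 0: 10100 XOR 11101 = 01001
  pos 1: 10010 XOR 11101 = 01111
  pos 2: 11111 XOR 11101 = 00010
  pos 5: 10000 XOR 11101 = 01101
  pos 6: 11010 XOR 11101 = 00111
Remainder (last 4 bits) = 0111. This is the CRC / FCS.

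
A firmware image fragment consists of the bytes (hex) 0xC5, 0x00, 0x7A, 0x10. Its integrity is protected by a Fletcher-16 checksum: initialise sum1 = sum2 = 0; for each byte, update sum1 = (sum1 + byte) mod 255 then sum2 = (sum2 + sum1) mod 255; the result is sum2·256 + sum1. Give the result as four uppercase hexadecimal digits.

1C50

Running sums (mod 255):
  after byte 0 (0xC5): sum1=197, sum2=197
  after byte 1 (0x00): sum1=197, sum2=139
  after byte 2 (0x7A): sum1=64, sum2=203
  after byte 3 (0x10): sum1=80, sum2=28
Checksum = sum2·256 + sum1 = 28·256 + 80 = 7248 = 0x1C50.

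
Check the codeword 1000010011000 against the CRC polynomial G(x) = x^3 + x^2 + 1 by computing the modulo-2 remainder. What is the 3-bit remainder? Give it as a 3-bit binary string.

Modulo-2 division of 1000010011000 by 1101:
  pos 0: 1000 XOR 1101 = 0101
  pos 1: 1010 XOR 1101 = 0111
  pos 2: 1111 XOR 1101 = 0010
  pos 4: 1000 XOR 1101 = 0101
  pos 5: 1011 XOR 1101 = 0110
  pos 6: 1101 XOR 1101 = 0000
Remainder = 000 (zero — the frame passes the CRC check).

000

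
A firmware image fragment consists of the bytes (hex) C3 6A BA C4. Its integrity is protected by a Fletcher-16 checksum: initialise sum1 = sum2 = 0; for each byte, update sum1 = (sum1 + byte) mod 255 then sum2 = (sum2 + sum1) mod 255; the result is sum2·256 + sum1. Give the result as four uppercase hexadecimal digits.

Running sums (mod 255):
  after byte 0 (C3): sum1=195, sum2=195
  after byte 1 (6A): sum1=46, sum2=241
  after byte 2 (BA): sum1=232, sum2=218
  after byte 3 (C4): sum1=173, sum2=136
Checksum = sum2·256 + sum1 = 136·256 + 173 = 34989 = 0x88AD.

88AD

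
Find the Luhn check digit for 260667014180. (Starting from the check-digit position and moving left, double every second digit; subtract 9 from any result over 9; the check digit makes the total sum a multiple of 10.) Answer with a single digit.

Partial digits right→left: 0 8 1 4 1 0 7 6 6 0 6 2
Double every second digit counting from the check-digit position (so the 1st, 3rd, 5th, ... of the partial from the right).
  doubled (with −9 where >9): 0 2 2 5 3 3 → sum 15
  kept as-is: 8 4 0 6 0 2 → sum 20
Total = 15 + 20 = 35.
Check digit = (10 − (35 mod 10)) mod 10 = 5.

5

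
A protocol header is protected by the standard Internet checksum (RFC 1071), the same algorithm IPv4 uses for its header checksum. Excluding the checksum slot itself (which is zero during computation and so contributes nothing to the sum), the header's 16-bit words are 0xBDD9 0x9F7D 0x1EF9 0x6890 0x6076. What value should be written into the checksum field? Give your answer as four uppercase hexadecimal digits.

One's-complement addition (fold any carry out of bit 15 back into bit 0):
  0xBDD9 + 0x9F7D = 0x15D56 → wrap carry → 0x5D57
  0x5D57 + 0x1EF9 = 0x07C50
  0x7C50 + 0x6890 = 0x0E4E0
  0xE4E0 + 0x6076 = 0x14556 → wrap carry → 0x4557
One's-complement sum = 0x4557.
Checksum = ~0x4557 & 0xFFFF = 0xBAA8.

BAA8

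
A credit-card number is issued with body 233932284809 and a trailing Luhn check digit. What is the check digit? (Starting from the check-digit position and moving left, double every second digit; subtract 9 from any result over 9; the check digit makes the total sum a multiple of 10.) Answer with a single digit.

4

Partial digits right→left: 9 0 8 4 8 2 2 3 9 3 3 2
Double every second digit counting from the check-digit position (so the 1st, 3rd, 5th, ... of the partial from the right).
  doubled (with −9 where >9): 9 7 7 4 9 6 → sum 42
  kept as-is: 0 4 2 3 3 2 → sum 14
Total = 42 + 14 = 56.
Check digit = (10 − (56 mod 10)) mod 10 = 4.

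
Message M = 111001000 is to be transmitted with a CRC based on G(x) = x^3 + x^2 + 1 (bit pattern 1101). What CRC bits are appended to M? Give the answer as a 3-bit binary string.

Append 3 zeros: 111001000000. Divide by 1101 (XOR where the leading bit is 1):
  pos 0: 1110 XOR 1101 = 0011
  pos 2: 1101 XOR 1101 = 0000
Remainder (last 3 bits) = 000. This is the CRC / FCS.

000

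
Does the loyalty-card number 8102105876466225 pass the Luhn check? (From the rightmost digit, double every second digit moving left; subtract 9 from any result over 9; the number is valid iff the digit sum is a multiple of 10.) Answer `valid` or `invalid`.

From the right, keep odd positions and double even positions (subtract 9 from any doubled value over 9):
  doubled (positions 2,4,...): 4 3 8 5 1 2 0 7 → sum 30
  kept (positions 1,3,...): 5 2 6 6 8 0 2 1 → sum 30
Total = 60.
60 mod 10 = 0, so the number is valid.

valid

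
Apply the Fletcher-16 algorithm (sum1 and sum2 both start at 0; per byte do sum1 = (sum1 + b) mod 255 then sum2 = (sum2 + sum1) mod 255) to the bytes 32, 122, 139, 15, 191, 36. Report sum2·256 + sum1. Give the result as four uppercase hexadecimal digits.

Running sums (mod 255):
  after byte 0 (32): sum1=32, sum2=32
  after byte 1 (122): sum1=154, sum2=186
  after byte 2 (139): sum1=38, sum2=224
  after byte 3 (15): sum1=53, sum2=22
  after byte 4 (191): sum1=244, sum2=11
  after byte 5 (36): sum1=25, sum2=36
Checksum = sum2·256 + sum1 = 36·256 + 25 = 9241 = 0x2419.

2419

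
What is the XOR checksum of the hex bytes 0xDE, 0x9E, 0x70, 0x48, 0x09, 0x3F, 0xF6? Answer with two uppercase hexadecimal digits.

XOR the bytes together:
  start with 0xDE
  0xDE ⊕ 0x9E = 0x40
  0x40 ⊕ 0x70 = 0x30
  0x30 ⊕ 0x48 = 0x78
  0x78 ⊕ 0x09 = 0x71
  0x71 ⊕ 0x3F = 0x4E
  0x4E ⊕ 0xF6 = 0xB8

B8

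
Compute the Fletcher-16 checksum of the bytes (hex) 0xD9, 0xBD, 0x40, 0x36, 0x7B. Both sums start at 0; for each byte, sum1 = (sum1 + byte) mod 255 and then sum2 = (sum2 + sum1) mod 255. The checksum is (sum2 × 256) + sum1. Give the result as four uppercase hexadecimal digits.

Running sums (mod 255):
  after byte 0 (0xD9): sum1=217, sum2=217
  after byte 1 (0xBD): sum1=151, sum2=113
  after byte 2 (0x40): sum1=215, sum2=73
  after byte 3 (0x36): sum1=14, sum2=87
  after byte 4 (0x7B): sum1=137, sum2=224
Checksum = sum2·256 + sum1 = 224·256 + 137 = 57481 = 0xE089.

E089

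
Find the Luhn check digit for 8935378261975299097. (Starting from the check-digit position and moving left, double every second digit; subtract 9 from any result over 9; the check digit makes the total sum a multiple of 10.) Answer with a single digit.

Partial digits right→left: 7 9 0 9 9 2 5 7 9 1 6 2 8 7 3 5 3 9 8
Double every second digit counting from the check-digit position (so the 1st, 3rd, 5th, ... of the partial from the right).
  doubled (with −9 where >9): 5 0 9 1 9 3 7 6 6 7 → sum 53
  kept as-is: 9 9 2 7 1 2 7 5 9 → sum 51
Total = 53 + 51 = 104.
Check digit = (10 − (104 mod 10)) mod 10 = 6.

6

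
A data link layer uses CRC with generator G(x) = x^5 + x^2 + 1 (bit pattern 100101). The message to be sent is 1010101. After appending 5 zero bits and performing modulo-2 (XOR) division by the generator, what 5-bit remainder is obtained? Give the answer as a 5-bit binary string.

01100

Append 5 zeros: 101010100000. Divide by 100101 (XOR where the leading bit is 1):
  pos 0: 101010 XOR 100101 = 001111
  pos 2: 111110 XOR 100101 = 011011
  pos 3: 110110 XOR 100101 = 010011
  pos 4: 100110 XOR 100101 = 000011
Remainder (last 5 bits) = 01100. This is the CRC / FCS.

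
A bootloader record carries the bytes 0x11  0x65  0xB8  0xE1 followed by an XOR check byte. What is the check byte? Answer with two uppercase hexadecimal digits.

XOR the bytes together:
  start with 0x11
  0x11 ⊕ 0x65 = 0x74
  0x74 ⊕ 0xB8 = 0xCC
  0xCC ⊕ 0xE1 = 0x2D

2D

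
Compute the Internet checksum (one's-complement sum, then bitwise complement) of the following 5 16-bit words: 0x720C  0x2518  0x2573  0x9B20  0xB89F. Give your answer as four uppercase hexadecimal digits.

One's-complement addition (fold any carry out of bit 15 back into bit 0):
  0x720C + 0x2518 = 0x09724
  0x9724 + 0x2573 = 0x0BC97
  0xBC97 + 0x9B20 = 0x157B7 → wrap carry → 0x57B8
  0x57B8 + 0xB89F = 0x11057 → wrap carry → 0x1058
One's-complement sum = 0x1058.
Checksum = ~0x1058 & 0xFFFF = 0xEFA7.

EFA7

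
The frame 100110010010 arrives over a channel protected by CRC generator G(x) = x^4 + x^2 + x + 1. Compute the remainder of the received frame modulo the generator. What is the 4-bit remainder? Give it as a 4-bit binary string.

0001

Modulo-2 division of 100110010010 by 10111:
  pos 0: 10011 XOR 10111 = 00100
  pos 2: 10000 XOR 10111 = 00111
  pos 4: 11110 XOR 10111 = 01001
  pos 5: 10010 XOR 10111 = 00101
  pos 7: 10110 XOR 10111 = 00001
Remainder = 0001 (nonzero — an error is detected).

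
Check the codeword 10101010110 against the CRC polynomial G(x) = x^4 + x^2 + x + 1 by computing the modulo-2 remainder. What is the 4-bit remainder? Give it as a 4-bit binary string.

Modulo-2 division of 10101010110 by 10111:
  pos 0: 10101 XOR 10111 = 00010
  pos 3: 10010 XOR 10111 = 00101
  pos 5: 10111 XOR 10111 = 00000
Remainder = 0000 (zero — the frame passes the CRC check).

0000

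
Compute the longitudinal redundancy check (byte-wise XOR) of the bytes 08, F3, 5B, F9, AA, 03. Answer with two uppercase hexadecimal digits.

F0

XOR the bytes together:
  start with 0x08
  0x08 ⊕ 0xF3 = 0xFB
  0xFB ⊕ 0x5B = 0xA0
  0xA0 ⊕ 0xF9 = 0x59
  0x59 ⊕ 0xAA = 0xF3
  0xF3 ⊕ 0x03 = 0xF0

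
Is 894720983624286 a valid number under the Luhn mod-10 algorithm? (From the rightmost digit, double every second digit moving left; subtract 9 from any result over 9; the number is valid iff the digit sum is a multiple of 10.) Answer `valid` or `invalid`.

From the right, keep odd positions and double even positions (subtract 9 from any doubled value over 9):
  doubled (positions 2,4,...): 7 8 3 7 0 5 9 → sum 39
  kept (positions 1,3,...): 6 2 2 3 9 2 4 8 → sum 36
Total = 75.
75 mod 10 = 5, so the number is invalid.

invalid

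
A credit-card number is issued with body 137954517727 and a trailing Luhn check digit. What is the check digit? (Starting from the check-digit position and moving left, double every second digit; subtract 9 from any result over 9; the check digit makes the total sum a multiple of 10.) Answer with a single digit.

Partial digits right→left: 7 2 7 7 1 5 4 5 9 7 3 1
Double every second digit counting from the check-digit position (so the 1st, 3rd, 5th, ... of the partial from the right).
  doubled (with −9 where >9): 5 5 2 8 9 6 → sum 35
  kept as-is: 2 7 5 5 7 1 → sum 27
Total = 35 + 27 = 62.
Check digit = (10 − (62 mod 10)) mod 10 = 8.

8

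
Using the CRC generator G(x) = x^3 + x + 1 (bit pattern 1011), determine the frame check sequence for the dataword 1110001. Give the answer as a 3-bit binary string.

Append 3 zeros: 1110001000. Divide by 1011 (XOR where the leading bit is 1):
  pos 0: 1110 XOR 1011 = 0101
  pos 1: 1010 XOR 1011 = 0001
  pos 4: 1010 XOR 1011 = 0001
Remainder (last 3 bits) = 100. This is the CRC / FCS.

100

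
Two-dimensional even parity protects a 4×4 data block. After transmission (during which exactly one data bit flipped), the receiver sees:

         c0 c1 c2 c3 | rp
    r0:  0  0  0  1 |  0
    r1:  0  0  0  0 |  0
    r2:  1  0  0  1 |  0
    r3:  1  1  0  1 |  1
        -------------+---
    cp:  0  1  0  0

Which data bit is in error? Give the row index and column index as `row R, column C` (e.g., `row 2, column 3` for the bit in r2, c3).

Recompute each row's even parity and compare to rp:
  r0: data parity 1, sent rp 0 → mismatch
  r1: data parity 0, sent rp 0 → ok
  r2: data parity 0, sent rp 0 → ok
  r3: data parity 1, sent rp 1 → ok
Recompute each column's even parity and compare to cp:
  c0: data parity 0, sent cp 0 → ok
  c1: data parity 1, sent cp 1 → ok
  c2: data parity 0, sent cp 0 → ok
  c3: data parity 1, sent cp 0 → mismatch
Exactly one row (r0) and one column (c3) fail → the flipped bit is at their intersection.

row 0, column 3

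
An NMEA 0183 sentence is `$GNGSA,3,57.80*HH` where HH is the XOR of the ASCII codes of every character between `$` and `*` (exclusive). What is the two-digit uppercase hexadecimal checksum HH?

4B

XOR the ASCII codes of the payload characters:
  'G' = 0x47 → acc = 0x47
  'N' = 0x4E → acc = 0x09
  'G' = 0x47 → acc = 0x4E
  'S' = 0x53 → acc = 0x1D
  'A' = 0x41 → acc = 0x5C
  ',' = 0x2C → acc = 0x70
  '3' = 0x33 → acc = 0x43
  ',' = 0x2C → acc = 0x6F
  '5' = 0x35 → acc = 0x5A
  '7' = 0x37 → acc = 0x6D
  '.' = 0x2E → acc = 0x43
  '8' = 0x38 → acc = 0x7B
  '0' = 0x30 → acc = 0x4B
Checksum = 0x4B.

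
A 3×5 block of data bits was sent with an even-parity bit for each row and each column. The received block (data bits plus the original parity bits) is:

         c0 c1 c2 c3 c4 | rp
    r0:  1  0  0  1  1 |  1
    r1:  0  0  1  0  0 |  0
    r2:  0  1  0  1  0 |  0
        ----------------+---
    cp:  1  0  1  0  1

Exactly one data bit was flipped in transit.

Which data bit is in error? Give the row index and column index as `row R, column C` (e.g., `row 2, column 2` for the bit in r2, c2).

row 1, column 1

Recompute each row's even parity and compare to rp:
  r0: data parity 1, sent rp 1 → ok
  r1: data parity 1, sent rp 0 → mismatch
  r2: data parity 0, sent rp 0 → ok
Recompute each column's even parity and compare to cp:
  c0: data parity 1, sent cp 1 → ok
  c1: data parity 1, sent cp 0 → mismatch
  c2: data parity 1, sent cp 1 → ok
  c3: data parity 0, sent cp 0 → ok
  c4: data parity 1, sent cp 1 → ok
Exactly one row (r1) and one column (c1) fail → the flipped bit is at their intersection.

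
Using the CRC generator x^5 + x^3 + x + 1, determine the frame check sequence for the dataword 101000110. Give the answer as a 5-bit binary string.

Append 5 zeros: 10100011000000. Divide by 101011 (XOR where the leading bit is 1):
  pos 0: 101000 XOR 101011 = 000011
  pos 4: 111100 XOR 101011 = 010111
  pos 5: 101110 XOR 101011 = 000101
  pos 8: 101000 XOR 101011 = 000011
Remainder (last 5 bits) = 00011. This is the CRC / FCS.

00011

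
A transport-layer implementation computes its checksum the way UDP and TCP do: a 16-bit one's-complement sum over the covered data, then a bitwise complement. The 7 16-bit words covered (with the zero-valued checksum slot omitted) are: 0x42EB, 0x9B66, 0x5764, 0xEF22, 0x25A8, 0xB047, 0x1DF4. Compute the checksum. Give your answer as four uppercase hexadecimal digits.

E742

One's-complement addition (fold any carry out of bit 15 back into bit 0):
  0x42EB + 0x9B66 = 0x0DE51
  0xDE51 + 0x5764 = 0x135B5 → wrap carry → 0x35B6
  0x35B6 + 0xEF22 = 0x124D8 → wrap carry → 0x24D9
  0x24D9 + 0x25A8 = 0x04A81
  0x4A81 + 0xB047 = 0x0FAC8
  0xFAC8 + 0x1DF4 = 0x118BC → wrap carry → 0x18BD
One's-complement sum = 0x18BD.
Checksum = ~0x18BD & 0xFFFF = 0xE742.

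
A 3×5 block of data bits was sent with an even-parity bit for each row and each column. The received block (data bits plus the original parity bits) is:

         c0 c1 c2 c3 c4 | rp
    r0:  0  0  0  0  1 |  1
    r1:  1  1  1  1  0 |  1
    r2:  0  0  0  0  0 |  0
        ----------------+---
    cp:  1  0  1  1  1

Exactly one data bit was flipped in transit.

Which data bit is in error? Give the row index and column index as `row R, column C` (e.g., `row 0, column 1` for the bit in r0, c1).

row 1, column 1

Recompute each row's even parity and compare to rp:
  r0: data parity 1, sent rp 1 → ok
  r1: data parity 0, sent rp 1 → mismatch
  r2: data parity 0, sent rp 0 → ok
Recompute each column's even parity and compare to cp:
  c0: data parity 1, sent cp 1 → ok
  c1: data parity 1, sent cp 0 → mismatch
  c2: data parity 1, sent cp 1 → ok
  c3: data parity 1, sent cp 1 → ok
  c4: data parity 1, sent cp 1 → ok
Exactly one row (r1) and one column (c1) fail → the flipped bit is at their intersection.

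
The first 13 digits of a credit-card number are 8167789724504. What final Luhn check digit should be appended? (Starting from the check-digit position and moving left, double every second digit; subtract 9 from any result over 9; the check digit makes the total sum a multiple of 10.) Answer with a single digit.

Partial digits right→left: 4 0 5 4 2 7 9 8 7 7 6 1 8
Double every second digit counting from the check-digit position (so the 1st, 3rd, 5th, ... of the partial from the right).
  doubled (with −9 where >9): 8 1 4 9 5 3 7 → sum 37
  kept as-is: 0 4 7 8 7 1 → sum 27
Total = 37 + 27 = 64.
Check digit = (10 − (64 mod 10)) mod 10 = 6.

6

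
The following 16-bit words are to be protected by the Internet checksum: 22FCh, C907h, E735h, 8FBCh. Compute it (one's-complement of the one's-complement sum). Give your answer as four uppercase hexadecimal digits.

One's-complement addition (fold any carry out of bit 15 back into bit 0):
  0x22FC + 0xC907 = 0x0EC03
  0xEC03 + 0xE735 = 0x1D338 → wrap carry → 0xD339
  0xD339 + 0x8FBC = 0x162F5 → wrap carry → 0x62F6
One's-complement sum = 0x62F6.
Checksum = ~0x62F6 & 0xFFFF = 0x9D09.

9D09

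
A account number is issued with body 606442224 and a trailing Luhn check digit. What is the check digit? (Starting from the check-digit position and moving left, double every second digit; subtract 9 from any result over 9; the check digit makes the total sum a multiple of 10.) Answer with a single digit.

6

Partial digits right→left: 4 2 2 2 4 4 6 0 6
Double every second digit counting from the check-digit position (so the 1st, 3rd, 5th, ... of the partial from the right).
  doubled (with −9 where >9): 8 4 8 3 3 → sum 26
  kept as-is: 2 2 4 0 → sum 8
Total = 26 + 8 = 34.
Check digit = (10 − (34 mod 10)) mod 10 = 6.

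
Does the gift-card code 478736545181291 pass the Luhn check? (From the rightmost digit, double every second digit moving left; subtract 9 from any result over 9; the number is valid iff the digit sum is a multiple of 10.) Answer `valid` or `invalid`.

valid

From the right, keep odd positions and double even positions (subtract 9 from any doubled value over 9):
  doubled (positions 2,4,...): 9 2 2 8 3 5 5 → sum 34
  kept (positions 1,3,...): 1 2 8 5 5 3 8 4 → sum 36
Total = 70.
70 mod 10 = 0, so the number is valid.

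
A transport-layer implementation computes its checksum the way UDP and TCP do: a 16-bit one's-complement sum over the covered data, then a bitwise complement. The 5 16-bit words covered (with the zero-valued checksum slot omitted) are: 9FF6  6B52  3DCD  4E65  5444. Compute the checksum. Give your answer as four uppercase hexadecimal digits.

1440

One's-complement addition (fold any carry out of bit 15 back into bit 0):
  0x9FF6 + 0x6B52 = 0x10B48 → wrap carry → 0x0B49
  0x0B49 + 0x3DCD = 0x04916
  0x4916 + 0x4E65 = 0x0977B
  0x977B + 0x5444 = 0x0EBBF
One's-complement sum = 0xEBBF.
Checksum = ~0xEBBF & 0xFFFF = 0x1440.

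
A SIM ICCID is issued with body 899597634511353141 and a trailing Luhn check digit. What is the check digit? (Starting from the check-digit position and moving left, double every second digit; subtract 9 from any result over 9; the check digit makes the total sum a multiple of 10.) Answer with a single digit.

4

Partial digits right→left: 1 4 1 3 5 3 1 1 5 4 3 6 7 9 5 9 9 8
Double every second digit counting from the check-digit position (so the 1st, 3rd, 5th, ... of the partial from the right).
  doubled (with −9 where >9): 2 2 1 2 1 6 5 1 9 → sum 29
  kept as-is: 4 3 3 1 4 6 9 9 8 → sum 47
Total = 29 + 47 = 76.
Check digit = (10 − (76 mod 10)) mod 10 = 4.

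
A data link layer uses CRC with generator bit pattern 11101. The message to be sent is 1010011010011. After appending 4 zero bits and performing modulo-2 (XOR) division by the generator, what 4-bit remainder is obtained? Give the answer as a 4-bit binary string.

1000

Append 4 zeros: 10100110100110000. Divide by 11101 (XOR where the leading bit is 1):
  pos 0: 10100 XOR 11101 = 01001
  pos 1: 10011 XOR 11101 = 01110
  pos 2: 11101 XOR 11101 = 00000
  pos 8: 10011 XOR 11101 = 01110
  pos 9: 11100 XOR 11101 = 00001
Remainder (last 4 bits) = 1000. This is the CRC / FCS.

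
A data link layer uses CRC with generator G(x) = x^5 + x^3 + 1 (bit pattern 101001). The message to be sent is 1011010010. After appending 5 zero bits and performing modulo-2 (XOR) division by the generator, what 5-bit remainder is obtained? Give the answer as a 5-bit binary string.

Append 5 zeros: 101101001000000. Divide by 101001 (XOR where the leading bit is 1):
  pos 0: 101101 XOR 101001 = 000100
  pos 3: 100001 XOR 101001 = 001000
  pos 5: 100000 XOR 101001 = 001001
  pos 7: 100100 XOR 101001 = 001101
  pos 9: 110100 XOR 101001 = 011101
Remainder (last 5 bits) = 11101. This is the CRC / FCS.

11101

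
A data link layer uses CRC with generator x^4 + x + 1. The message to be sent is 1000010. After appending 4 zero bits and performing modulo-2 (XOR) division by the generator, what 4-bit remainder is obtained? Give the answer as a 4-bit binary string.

Append 4 zeros: 10000100000. Divide by 10011 (XOR where the leading bit is 1):
  pos 0: 10000 XOR 10011 = 00011
  pos 3: 11100 XOR 10011 = 01111
  pos 4: 11110 XOR 10011 = 01101
  pos 5: 11010 XOR 10011 = 01001
  pos 6: 10010 XOR 10011 = 00001
Remainder (last 4 bits) = 0001. This is the CRC / FCS.

0001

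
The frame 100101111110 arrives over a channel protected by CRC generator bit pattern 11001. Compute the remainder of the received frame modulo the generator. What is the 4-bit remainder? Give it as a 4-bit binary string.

0000

Modulo-2 division of 100101111110 by 11001:
  pos 0: 10010 XOR 11001 = 01011
  pos 1: 10111 XOR 11001 = 01110
  pos 2: 11101 XOR 11001 = 00100
  pos 4: 10011 XOR 11001 = 01010
  pos 5: 10101 XOR 11001 = 01100
  pos 6: 11001 XOR 11001 = 00000
Remainder = 0000 (zero — the frame passes the CRC check).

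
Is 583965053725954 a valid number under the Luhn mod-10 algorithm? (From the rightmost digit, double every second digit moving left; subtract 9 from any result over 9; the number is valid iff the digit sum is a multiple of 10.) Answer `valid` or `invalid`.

From the right, keep odd positions and double even positions (subtract 9 from any doubled value over 9):
  doubled (positions 2,4,...): 1 1 5 1 1 9 7 → sum 25
  kept (positions 1,3,...): 4 9 2 3 0 6 3 5 → sum 32
Total = 57.
57 mod 10 = 7, so the number is invalid.

invalid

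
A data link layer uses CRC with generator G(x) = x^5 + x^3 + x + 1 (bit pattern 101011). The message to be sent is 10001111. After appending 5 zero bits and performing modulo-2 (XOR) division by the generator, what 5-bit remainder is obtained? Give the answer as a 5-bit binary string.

01110

Append 5 zeros: 1000111100000. Divide by 101011 (XOR where the leading bit is 1):
  pos 0: 100011 XOR 101011 = 001000
  pos 2: 100011 XOR 101011 = 001000
  pos 4: 100000 XOR 101011 = 001011
  pos 6: 101100 XOR 101011 = 000111
Remainder (last 5 bits) = 01110. This is the CRC / FCS.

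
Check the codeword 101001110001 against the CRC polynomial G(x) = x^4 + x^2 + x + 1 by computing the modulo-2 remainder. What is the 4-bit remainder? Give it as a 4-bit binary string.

0000

Modulo-2 division of 101001110001 by 10111:
  pos 0: 10100 XOR 10111 = 00011
  pos 3: 11111 XOR 10111 = 01000
  pos 4: 10000 XOR 10111 = 00111
  pos 6: 11100 XOR 10111 = 01011
  pos 7: 10111 XOR 10111 = 00000
Remainder = 0000 (zero — the frame passes the CRC check).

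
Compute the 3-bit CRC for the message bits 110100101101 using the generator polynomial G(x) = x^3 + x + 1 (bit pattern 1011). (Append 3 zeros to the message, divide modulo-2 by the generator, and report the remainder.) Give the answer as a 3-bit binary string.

001

Append 3 zeros: 110100101101000. Divide by 1011 (XOR where the leading bit is 1):
  pos 0: 1101 XOR 1011 = 0110
  pos 1: 1100 XOR 1011 = 0111
  pos 2: 1110 XOR 1011 = 0101
  pos 3: 1011 XOR 1011 = 0000
  pos 8: 1101 XOR 1011 = 0110
  pos 9: 1100 XOR 1011 = 0111
  pos 10: 1110 XOR 1011 = 0101
  pos 11: 1010 XOR 1011 = 0001
Remainder (last 3 bits) = 001. This is the CRC / FCS.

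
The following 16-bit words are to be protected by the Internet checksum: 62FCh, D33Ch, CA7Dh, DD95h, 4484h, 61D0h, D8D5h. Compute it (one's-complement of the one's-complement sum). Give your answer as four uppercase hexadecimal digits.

One's-complement addition (fold any carry out of bit 15 back into bit 0):
  0x62FC + 0xD33C = 0x13638 → wrap carry → 0x3639
  0x3639 + 0xCA7D = 0x100B6 → wrap carry → 0x00B7
  0x00B7 + 0xDD95 = 0x0DE4C
  0xDE4C + 0x4484 = 0x122D0 → wrap carry → 0x22D1
  0x22D1 + 0x61D0 = 0x084A1
  0x84A1 + 0xD8D5 = 0x15D76 → wrap carry → 0x5D77
One's-complement sum = 0x5D77.
Checksum = ~0x5D77 & 0xFFFF = 0xA288.

A288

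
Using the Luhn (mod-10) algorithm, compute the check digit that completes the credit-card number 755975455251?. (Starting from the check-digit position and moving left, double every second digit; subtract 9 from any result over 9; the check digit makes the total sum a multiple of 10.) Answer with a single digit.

9

Partial digits right→left: 1 5 2 5 5 4 5 7 9 5 5 7
Double every second digit counting from the check-digit position (so the 1st, 3rd, 5th, ... of the partial from the right).
  doubled (with −9 where >9): 2 4 1 1 9 1 → sum 18
  kept as-is: 5 5 4 7 5 7 → sum 33
Total = 18 + 33 = 51.
Check digit = (10 − (51 mod 10)) mod 10 = 9.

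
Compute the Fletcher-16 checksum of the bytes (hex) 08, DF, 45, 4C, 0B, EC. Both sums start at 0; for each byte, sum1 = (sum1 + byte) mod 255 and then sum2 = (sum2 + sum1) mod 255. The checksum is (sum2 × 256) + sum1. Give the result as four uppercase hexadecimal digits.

Running sums (mod 255):
  after byte 0 (08): sum1=8, sum2=8
  after byte 1 (DF): sum1=231, sum2=239
  after byte 2 (45): sum1=45, sum2=29
  after byte 3 (4C): sum1=121, sum2=150
  after byte 4 (0B): sum1=132, sum2=27
  after byte 5 (EC): sum1=113, sum2=140
Checksum = sum2·256 + sum1 = 140·256 + 113 = 35953 = 0x8C71.

8C71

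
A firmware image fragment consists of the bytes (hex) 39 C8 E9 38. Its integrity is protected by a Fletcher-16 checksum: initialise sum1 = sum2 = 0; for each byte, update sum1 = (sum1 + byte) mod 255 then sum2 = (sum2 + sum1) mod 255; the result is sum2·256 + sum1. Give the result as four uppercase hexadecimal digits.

Running sums (mod 255):
  after byte 0 (39): sum1=57, sum2=57
  after byte 1 (C8): sum1=2, sum2=59
  after byte 2 (E9): sum1=235, sum2=39
  after byte 3 (38): sum1=36, sum2=75
Checksum = sum2·256 + sum1 = 75·256 + 36 = 19236 = 0x4B24.

4B24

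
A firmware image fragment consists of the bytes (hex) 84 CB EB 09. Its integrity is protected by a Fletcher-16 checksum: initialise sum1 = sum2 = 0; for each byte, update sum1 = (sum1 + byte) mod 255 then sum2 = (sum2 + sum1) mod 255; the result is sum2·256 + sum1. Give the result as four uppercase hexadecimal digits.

5645

Running sums (mod 255):
  after byte 0 (84): sum1=132, sum2=132
  after byte 1 (CB): sum1=80, sum2=212
  after byte 2 (EB): sum1=60, sum2=17
  after byte 3 (09): sum1=69, sum2=86
Checksum = sum2·256 + sum1 = 86·256 + 69 = 22085 = 0x5645.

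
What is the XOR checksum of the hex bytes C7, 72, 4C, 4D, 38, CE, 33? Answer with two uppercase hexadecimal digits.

XOR the bytes together:
  start with 0xC7
  0xC7 ⊕ 0x72 = 0xB5
  0xB5 ⊕ 0x4C = 0xF9
  0xF9 ⊕ 0x4D = 0xB4
  0xB4 ⊕ 0x38 = 0x8C
  0x8C ⊕ 0xCE = 0x42
  0x42 ⊕ 0x33 = 0x71

71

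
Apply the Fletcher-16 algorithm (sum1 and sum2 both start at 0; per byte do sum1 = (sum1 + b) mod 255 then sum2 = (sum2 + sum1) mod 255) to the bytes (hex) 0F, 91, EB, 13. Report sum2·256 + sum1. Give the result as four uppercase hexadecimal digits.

DB9F

Running sums (mod 255):
  after byte 0 (0F): sum1=15, sum2=15
  after byte 1 (91): sum1=160, sum2=175
  after byte 2 (EB): sum1=140, sum2=60
  after byte 3 (13): sum1=159, sum2=219
Checksum = sum2·256 + sum1 = 219·256 + 159 = 56223 = 0xDB9F.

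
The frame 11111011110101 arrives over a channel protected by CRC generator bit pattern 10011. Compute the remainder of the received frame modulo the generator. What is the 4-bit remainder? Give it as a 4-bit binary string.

Modulo-2 division of 11111011110101 by 10011:
  pos 0: 11111 XOR 10011 = 01100
  pos 1: 11000 XOR 10011 = 01011
  pos 2: 10111 XOR 10011 = 00100
  pos 4: 10011 XOR 10011 = 00000
  pos 9: 10101 XOR 10011 = 00110
Remainder = 0110 (nonzero — an error is detected).

0110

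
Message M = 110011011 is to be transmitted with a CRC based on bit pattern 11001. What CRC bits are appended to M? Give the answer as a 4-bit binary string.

0101

Append 4 zeros: 1100110110000. Divide by 11001 (XOR where the leading bit is 1):
  pos 0: 11001 XOR 11001 = 00000
  pos 5: 10110 XOR 11001 = 01111
  pos 6: 11110 XOR 11001 = 00111
  pos 8: 11100 XOR 11001 = 00101
Remainder (last 4 bits) = 0101. This is the CRC / FCS.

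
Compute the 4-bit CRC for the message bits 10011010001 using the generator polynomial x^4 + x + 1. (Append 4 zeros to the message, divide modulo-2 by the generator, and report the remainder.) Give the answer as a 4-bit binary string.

Append 4 zeros: 100110100010000. Divide by 10011 (XOR where the leading bit is 1):
  pos 0: 10011 XOR 10011 = 00000
  pos 6: 10001 XOR 10011 = 00010
  pos 9: 10000 XOR 10011 = 00011
Remainder (last 4 bits) = 0110. This is the CRC / FCS.

0110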